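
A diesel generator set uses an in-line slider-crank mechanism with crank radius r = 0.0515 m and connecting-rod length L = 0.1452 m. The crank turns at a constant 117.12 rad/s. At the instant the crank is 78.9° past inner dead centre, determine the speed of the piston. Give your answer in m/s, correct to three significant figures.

6.35

ω = 117.1 rad/s
For an in-line slider-crank, x = r cosθ + √(L² − r² sin²θ), so v = −rω sinθ·[1 + r cosθ/√(L² − r² sin²θ)].
With r = 0.0515 m, L = 0.1452 m, θ = 78.9°: √(L² − r² sin²θ) = 0.13612 m.
v = −0.0515·117.1·0.98129·[1 + 0.0515·0.19252/0.13612] = -6.35 m/s.
|v| = 6.35 m/s.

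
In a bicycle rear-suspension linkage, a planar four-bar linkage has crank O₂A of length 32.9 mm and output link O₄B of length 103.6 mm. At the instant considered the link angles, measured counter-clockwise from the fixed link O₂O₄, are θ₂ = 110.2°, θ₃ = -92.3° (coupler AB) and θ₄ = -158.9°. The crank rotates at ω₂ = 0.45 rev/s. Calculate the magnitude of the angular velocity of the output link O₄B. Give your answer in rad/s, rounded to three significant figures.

0.374

ω₂ = 2.827 rad/s (from 0.45 rev/s).
Differentiating the loop-closure r₂e^{iθ₂}+r₃e^{iθ₃}=r₁+r₄e^{iθ₄} gives r₂ω₂e^{iθ₂}+r₃ω₃e^{iθ₃}=r₄ω₄e^{iθ₄}.
Eliminating the other unknown: ω₄ = r₂ω₂ sin(θ₂−θ₃) / [r₄ sin(θ₄−θ₃)].
Numerator sine = -0.38268; denominator sine = -0.91775.
Result = 0.0329·2.827·(-0.38268) / (0.1036·(-0.91775)) = +0.3744 rad/s; magnitude 0.3744 rad/s.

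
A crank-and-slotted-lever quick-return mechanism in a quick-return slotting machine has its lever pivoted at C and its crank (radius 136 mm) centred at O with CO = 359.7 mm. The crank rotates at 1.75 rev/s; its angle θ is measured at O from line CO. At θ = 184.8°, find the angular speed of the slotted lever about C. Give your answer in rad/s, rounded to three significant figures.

ω = 11 rad/s (from 1.75 rev/s).
Crank pin A relative to C: A = (d + r cosθ, r sinθ); lever angle φ = atan2(r sinθ, d + r cosθ).
Differentiating tanφ: φ̇ = rω(d cosθ + r)/(d² + r² + 2dr cosθ).
d² + r² + 2dr cosθ = |CA|² = 0.0503848 m²;  d cosθ + r = -0.22244 m.
|ω_lever| = |0.136·11·-0.22244| / 0.0503848 = 6.6019 rad/s.

6.60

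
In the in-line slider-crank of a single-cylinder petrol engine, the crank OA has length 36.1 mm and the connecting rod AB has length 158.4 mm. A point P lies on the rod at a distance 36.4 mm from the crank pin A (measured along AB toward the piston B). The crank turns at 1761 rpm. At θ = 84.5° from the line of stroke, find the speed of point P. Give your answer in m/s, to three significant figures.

6.68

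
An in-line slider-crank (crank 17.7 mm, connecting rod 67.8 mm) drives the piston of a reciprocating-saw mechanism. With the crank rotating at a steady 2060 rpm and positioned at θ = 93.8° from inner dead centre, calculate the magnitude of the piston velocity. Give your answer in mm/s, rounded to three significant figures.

ω = 2π·2060/60 = 215.7 rad/s
For an in-line slider-crank, x = r cosθ + √(L² − r² sin²θ), so v = −rω sinθ·[1 + r cosθ/√(L² − r² sin²θ)].
With r = 0.0177 m, L = 0.0678 m, θ = 93.8°: √(L² − r² sin²θ) = 0.065459 m.
v = −0.0177·215.7·0.99780·[1 + 0.0177·-0.06627/0.065459] = -3.7416 m/s.
|v| = 3.7416 m/s = 3741.6 mm/s.

3740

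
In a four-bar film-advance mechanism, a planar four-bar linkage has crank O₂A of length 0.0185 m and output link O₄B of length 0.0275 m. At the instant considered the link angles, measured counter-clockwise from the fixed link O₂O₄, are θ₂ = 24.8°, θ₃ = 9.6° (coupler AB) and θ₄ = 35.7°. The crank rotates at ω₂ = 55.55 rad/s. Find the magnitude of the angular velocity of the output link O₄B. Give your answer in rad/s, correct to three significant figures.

ω₂ = 55.55 rad/s
Differentiating the loop-closure r₂e^{iθ₂}+r₃e^{iθ₃}=r₁+r₄e^{iθ₄} gives r₂ω₂e^{iθ₂}+r₃ω₃e^{iθ₃}=r₄ω₄e^{iθ₄}.
Eliminating the other unknown: ω₄ = r₂ω₂ sin(θ₂−θ₃) / [r₄ sin(θ₄−θ₃)].
Numerator sine = +0.26219; denominator sine = +0.43994.
Result = 0.0185·55.55·(+0.26219) / (0.0275·(+0.43994)) = +22.271 rad/s; magnitude 22.271 rad/s.

22.3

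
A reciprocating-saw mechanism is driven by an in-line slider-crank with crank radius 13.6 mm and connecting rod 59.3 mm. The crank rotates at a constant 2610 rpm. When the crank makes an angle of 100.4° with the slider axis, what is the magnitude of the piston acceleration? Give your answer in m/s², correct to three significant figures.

407

ω = 2π·2610/60 = 273.3 rad/s
x(θ) = r cosθ + √(L² − r² sin²θ); with ω constant, a = ω²·d²x/dθ².
d²x/dθ² = −r cosθ − r²(cos2θ)/√u − r⁴ sin²2θ/(4u^{3/2}),  u = L² − r² sin²θ = 0.00333756 m².
Substituting r = 0.0136 m, L = 0.0593 m, θ = 100.4°: d²x/dθ² = +0.0054424 m.
a = ω²·d²x/dθ² = (273.3)²·(+0.0054424) = +406.56 m/s²;  |a| = 406.56 m/s².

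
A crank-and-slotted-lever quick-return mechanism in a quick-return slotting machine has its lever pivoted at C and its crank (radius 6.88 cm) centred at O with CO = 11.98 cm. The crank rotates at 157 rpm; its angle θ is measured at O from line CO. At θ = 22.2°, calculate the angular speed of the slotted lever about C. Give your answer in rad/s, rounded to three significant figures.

5.92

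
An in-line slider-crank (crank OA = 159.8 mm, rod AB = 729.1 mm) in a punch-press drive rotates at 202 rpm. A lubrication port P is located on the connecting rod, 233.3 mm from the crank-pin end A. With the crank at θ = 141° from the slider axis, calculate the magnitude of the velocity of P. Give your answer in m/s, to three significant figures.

ω = 21.15 rad/s.  Crank-pin speed |V_A| = rω = 3.3803 m/s, perpendicular to OA.
Rod angle: sinφ = −(r/L) sinθ ⇒ φ = -7.928°; ω_rod = −rω cosθ/√(L²−r²sin²θ) = +3.6378 rad/s.
V_P = V_A + ω_rod × AP, with AP = 0.2333 m along the rod.
Components: V_Px = −rω sinθ − a·ω_rod·sinφ = -2.0102 m/s;  V_Py = rω cosθ + a·ω_rod·cosφ = -1.7864 m/s.
|V_P| = √(V_Px² + V_Py²) = 2.6893 m/s.

2.69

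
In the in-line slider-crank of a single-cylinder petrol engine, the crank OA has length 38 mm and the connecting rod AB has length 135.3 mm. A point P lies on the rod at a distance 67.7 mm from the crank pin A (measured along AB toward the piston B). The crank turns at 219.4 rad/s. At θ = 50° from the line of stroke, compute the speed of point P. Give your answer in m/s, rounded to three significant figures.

ω = 219.4 rad/s.  Crank-pin speed |V_A| = rω = 8.3372 m/s, perpendicular to OA.
Rod angle: sinφ = −(r/L) sinθ ⇒ φ = -12.424°; ω_rod = −rω cosθ/√(L²−r²sin²θ) = -40.558 rad/s.
V_P = V_A + ω_rod × AP, with AP = 0.0677 m along the rod.
Components: V_Px = −rω sinθ − a·ω_rod·sinφ = -6.9774 m/s;  V_Py = rω cosθ + a·ω_rod·cosφ = +2.6775 m/s.
|V_P| = √(V_Px² + V_Py²) = 7.4735 m/s.

7.47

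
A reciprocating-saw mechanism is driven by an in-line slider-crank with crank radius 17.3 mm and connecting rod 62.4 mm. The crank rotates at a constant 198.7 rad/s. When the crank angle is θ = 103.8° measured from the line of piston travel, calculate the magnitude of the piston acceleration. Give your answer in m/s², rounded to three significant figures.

336

ω = 198.7 rad/s
x(θ) = r cosθ + √(L² − r² sin²θ); with ω constant, a = ω²·d²x/dθ².
d²x/dθ² = −r cosθ − r²(cos2θ)/√u − r⁴ sin²2θ/(4u^{3/2}),  u = L² − r² sin²θ = 0.0036115 m².
Substituting r = 0.0173 m, L = 0.0624 m, θ = 103.8°: d²x/dθ² = +0.008518 m.
a = ω²·d²x/dθ² = (198.7)²·(+0.008518) = +336.3 m/s²;  |a| = 336.3 m/s².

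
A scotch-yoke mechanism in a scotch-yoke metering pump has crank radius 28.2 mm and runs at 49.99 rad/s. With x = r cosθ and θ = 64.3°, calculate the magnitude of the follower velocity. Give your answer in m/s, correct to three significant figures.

1.27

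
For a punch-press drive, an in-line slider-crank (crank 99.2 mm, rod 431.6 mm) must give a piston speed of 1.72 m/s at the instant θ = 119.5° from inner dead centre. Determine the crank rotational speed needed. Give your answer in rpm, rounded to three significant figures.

For an in-line slider-crank, |v_piston| = rω|sinθ|·[1 + r cosθ/√(L² − r² sin²θ)].
With r = 0.0992 m, L = 0.4316 m, θ = 119.5°: the bracketed kinematic factor |dx/dθ| = 0.076366 m.
ω = v/|dx/dθ| = 1.72/0.076366 = 22.523 rad/s.
N = 60ω/(2π) = 215.08 rpm.

215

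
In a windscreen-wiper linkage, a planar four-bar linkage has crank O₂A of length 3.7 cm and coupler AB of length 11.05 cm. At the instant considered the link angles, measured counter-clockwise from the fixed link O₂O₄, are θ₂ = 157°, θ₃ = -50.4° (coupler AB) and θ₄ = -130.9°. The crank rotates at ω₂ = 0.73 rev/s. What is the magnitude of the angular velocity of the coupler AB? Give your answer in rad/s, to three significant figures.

ω₂ = 4.587 rad/s (from 0.73 rev/s).
Differentiating the loop-closure r₂e^{iθ₂}+r₃e^{iθ₃}=r₁+r₄e^{iθ₄} gives r₂ω₂e^{iθ₂}+r₃ω₃e^{iθ₃}=r₄ω₄e^{iθ₄}.
Eliminating the other unknown: ω₃ = r₂ω₂ sin(θ₄−θ₂) / [r₃ sin(θ₃−θ₄)].
Numerator sine = +0.95159; denominator sine = +0.98629.
Result = 0.037·4.587·(+0.95159) / (0.1105·(+0.98629)) = +1.4818 rad/s; magnitude 1.4818 rad/s.

1.48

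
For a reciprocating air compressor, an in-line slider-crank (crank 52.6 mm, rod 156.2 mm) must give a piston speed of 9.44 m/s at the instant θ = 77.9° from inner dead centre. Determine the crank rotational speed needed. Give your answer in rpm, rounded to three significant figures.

1630

For an in-line slider-crank, |v_piston| = rω|sinθ|·[1 + r cosθ/√(L² − r² sin²θ)].
With r = 0.0526 m, L = 0.1562 m, θ = 77.9°: the bracketed kinematic factor |dx/dθ| = 0.055276 m.
ω = v/|dx/dθ| = 9.44/0.055276 = 170.78 rad/s.
N = 60ω/(2π) = 1630.8 rpm.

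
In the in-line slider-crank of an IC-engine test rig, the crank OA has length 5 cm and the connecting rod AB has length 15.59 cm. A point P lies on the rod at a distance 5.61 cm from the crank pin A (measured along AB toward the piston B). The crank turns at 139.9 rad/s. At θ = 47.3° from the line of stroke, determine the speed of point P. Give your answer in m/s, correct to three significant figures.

ω = 139.9 rad/s.  Crank-pin speed |V_A| = rω = 6.995 m/s, perpendicular to OA.
Rod angle: sinφ = −(r/L) sinθ ⇒ φ = -13.633°; ω_rod = −rω cosθ/√(L²−r²sin²θ) = -31.31 rad/s.
V_P = V_A + ω_rod × AP, with AP = 0.0561 m along the rod.
Components: V_Px = −rω sinθ − a·ω_rod·sinφ = -5.5547 m/s;  V_Py = rω cosθ + a·ω_rod·cosφ = +3.0367 m/s.
|V_P| = √(V_Px² + V_Py²) = 6.3306 m/s.

6.33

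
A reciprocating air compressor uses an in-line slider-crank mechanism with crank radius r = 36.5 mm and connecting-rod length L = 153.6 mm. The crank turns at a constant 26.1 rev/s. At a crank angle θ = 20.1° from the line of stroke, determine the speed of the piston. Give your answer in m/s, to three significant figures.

2.52

ω = 2π·26.1 = 164 rad/s
For an in-line slider-crank, x = r cosθ + √(L² − r² sin²θ), so v = −rω sinθ·[1 + r cosθ/√(L² − r² sin²θ)].
With r = 0.0365 m, L = 0.1536 m, θ = 20.1°: √(L² − r² sin²θ) = 0.15309 m.
v = −0.0365·164·0.34366·[1 + 0.0365·0.93909/0.15309] = -2.5176 m/s.
|v| = 2.5176 m/s.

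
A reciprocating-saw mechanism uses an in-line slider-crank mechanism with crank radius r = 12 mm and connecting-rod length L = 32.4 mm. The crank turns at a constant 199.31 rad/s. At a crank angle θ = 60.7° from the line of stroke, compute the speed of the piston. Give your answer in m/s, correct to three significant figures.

ω = 199.3 rad/s
For an in-line slider-crank, x = r cosθ + √(L² − r² sin²θ), so v = −rω sinθ·[1 + r cosθ/√(L² − r² sin²θ)].
With r = 0.012 m, L = 0.0324 m, θ = 60.7°: √(L² − r² sin²θ) = 0.030663 m.
v = −0.012·199.3·0.87207·[1 + 0.012·0.48938/0.030663] = -2.4852 m/s.
|v| = 2.4852 m/s.

2.49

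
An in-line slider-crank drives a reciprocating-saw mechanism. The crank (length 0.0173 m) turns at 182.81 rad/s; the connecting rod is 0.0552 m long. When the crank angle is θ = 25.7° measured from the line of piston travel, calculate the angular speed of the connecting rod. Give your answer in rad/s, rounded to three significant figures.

52.1

ω = 182.8 rad/s
The rod makes angle φ with the slider axis where L sinφ = r sinθ; differentiating, L cosφ·φ̇ = r ω cosθ.
L cosφ = √(L² − r² sin²θ) = 0.054688 m.
|ω_rod| = r ω |cosθ| / √(L² − r² sin²θ) = 0.0173·182.8·0.90108/0.054688 = 52.11 rad/s.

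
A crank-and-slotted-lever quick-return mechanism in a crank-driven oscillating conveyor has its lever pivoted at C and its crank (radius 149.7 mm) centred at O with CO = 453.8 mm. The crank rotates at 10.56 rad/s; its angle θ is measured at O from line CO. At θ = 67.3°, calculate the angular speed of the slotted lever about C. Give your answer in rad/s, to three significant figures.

1.83

ω = 10.56 rad/s
Crank pin A relative to C: A = (d + r cosθ, r sinθ); lever angle φ = atan2(r sinθ, d + r cosθ).
Differentiating tanφ: φ̇ = rω(d cosθ + r)/(d² + r² + 2dr cosθ).
d² + r² + 2dr cosθ = |CA|² = 0.280777 m²;  d cosθ + r = +0.32482 m.
|ω_lever| = |0.1497·10.56·+0.32482| / 0.280777 = 1.8288 rad/s.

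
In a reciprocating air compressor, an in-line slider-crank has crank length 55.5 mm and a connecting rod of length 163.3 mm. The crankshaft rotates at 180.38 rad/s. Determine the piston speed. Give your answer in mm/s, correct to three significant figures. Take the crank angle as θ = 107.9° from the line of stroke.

8470

ω = 180.4 rad/s
For an in-line slider-crank, x = r cosθ + √(L² − r² sin²θ), so v = −rω sinθ·[1 + r cosθ/√(L² − r² sin²θ)].
With r = 0.0555 m, L = 0.1633 m, θ = 107.9°: √(L² − r² sin²θ) = 0.15452 m.
v = −0.0555·180.4·0.95159·[1 + 0.0555·-0.30736/0.15452] = -8.4748 m/s.
|v| = 8.4748 m/s = 8474.8 mm/s.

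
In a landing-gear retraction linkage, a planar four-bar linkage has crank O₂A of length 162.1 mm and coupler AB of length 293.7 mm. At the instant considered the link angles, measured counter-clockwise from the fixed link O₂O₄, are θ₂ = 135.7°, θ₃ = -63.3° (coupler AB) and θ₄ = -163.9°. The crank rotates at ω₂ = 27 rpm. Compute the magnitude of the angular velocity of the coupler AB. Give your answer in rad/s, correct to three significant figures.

ω₂ = 2.827 rad/s (from 27 rpm).
Differentiating the loop-closure r₂e^{iθ₂}+r₃e^{iθ₃}=r₁+r₄e^{iθ₄} gives r₂ω₂e^{iθ₂}+r₃ω₃e^{iθ₃}=r₄ω₄e^{iθ₄}.
Eliminating the other unknown: ω₃ = r₂ω₂ sin(θ₄−θ₂) / [r₃ sin(θ₃−θ₄)].
Numerator sine = +0.86949; denominator sine = +0.98294.
Result = 0.1621·2.827·(+0.86949) / (0.2937·(+0.98294)) = +1.3804 rad/s; magnitude 1.3804 rad/s.

1.38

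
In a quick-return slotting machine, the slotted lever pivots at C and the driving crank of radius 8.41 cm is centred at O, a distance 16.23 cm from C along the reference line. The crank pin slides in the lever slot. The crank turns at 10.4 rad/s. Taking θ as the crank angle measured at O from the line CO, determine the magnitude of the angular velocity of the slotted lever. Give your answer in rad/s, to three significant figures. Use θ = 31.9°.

3.43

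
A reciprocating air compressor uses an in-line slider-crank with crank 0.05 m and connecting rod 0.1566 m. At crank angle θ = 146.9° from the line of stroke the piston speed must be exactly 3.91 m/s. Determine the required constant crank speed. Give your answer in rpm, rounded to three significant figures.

1880

For an in-line slider-crank, |v_piston| = rω|sinθ|·[1 + r cosθ/√(L² − r² sin²θ)].
With r = 0.05 m, L = 0.1566 m, θ = 146.9°: the bracketed kinematic factor |dx/dθ| = 0.019888 m.
ω = v/|dx/dθ| = 3.91/0.019888 = 196.6 rad/s.
N = 60ω/(2π) = 1877.4 rpm.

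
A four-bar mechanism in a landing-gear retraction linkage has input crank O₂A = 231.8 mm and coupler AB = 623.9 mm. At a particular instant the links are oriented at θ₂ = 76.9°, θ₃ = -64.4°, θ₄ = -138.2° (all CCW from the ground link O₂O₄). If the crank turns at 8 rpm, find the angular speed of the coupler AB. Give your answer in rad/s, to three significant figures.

0.186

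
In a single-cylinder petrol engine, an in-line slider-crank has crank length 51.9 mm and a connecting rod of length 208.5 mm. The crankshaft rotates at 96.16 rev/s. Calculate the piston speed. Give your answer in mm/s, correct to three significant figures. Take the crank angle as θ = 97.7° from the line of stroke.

30000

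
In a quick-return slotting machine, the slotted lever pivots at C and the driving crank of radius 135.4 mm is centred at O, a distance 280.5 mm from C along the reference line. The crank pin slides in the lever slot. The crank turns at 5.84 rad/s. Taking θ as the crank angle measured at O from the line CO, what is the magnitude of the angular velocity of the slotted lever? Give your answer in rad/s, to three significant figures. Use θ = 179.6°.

ω = 5.84 rad/s
Crank pin A relative to C: A = (d + r cosθ, r sinθ); lever angle φ = atan2(r sinθ, d + r cosθ).
Differentiating tanφ: φ̇ = rω(d cosθ + r)/(d² + r² + 2dr cosθ).
d² + r² + 2dr cosθ = |CA|² = 0.0210559 m²;  d cosθ + r = -0.14509 m.
|ω_lever| = |0.1354·5.84·-0.14509| / 0.0210559 = 5.4489 rad/s.

5.45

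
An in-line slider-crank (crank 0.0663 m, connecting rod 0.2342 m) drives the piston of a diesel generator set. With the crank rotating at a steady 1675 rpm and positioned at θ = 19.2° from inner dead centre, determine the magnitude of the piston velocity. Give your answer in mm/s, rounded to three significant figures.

4850

ω = 2π·1675/60 = 175.4 rad/s
For an in-line slider-crank, x = r cosθ + √(L² − r² sin²θ), so v = −rω sinθ·[1 + r cosθ/√(L² − r² sin²θ)].
With r = 0.0663 m, L = 0.2342 m, θ = 19.2°: √(L² − r² sin²θ) = 0.23318 m.
v = −0.0663·175.4·0.32887·[1 + 0.0663·0.94438/0.23318] = -4.8514 m/s.
|v| = 4.8514 m/s = 4851.4 mm/s.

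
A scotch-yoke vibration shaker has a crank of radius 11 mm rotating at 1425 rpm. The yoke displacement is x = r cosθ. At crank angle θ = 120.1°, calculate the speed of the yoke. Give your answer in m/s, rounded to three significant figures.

1.42

ω = 149.2 rad/s (from 1425 rpm).
x = r cosθ ⇒ ẋ = −rω sinθ.
|v| = rω|sinθ| = 0.011·149.2·|sin 120.1°| = 1.4201 m/s.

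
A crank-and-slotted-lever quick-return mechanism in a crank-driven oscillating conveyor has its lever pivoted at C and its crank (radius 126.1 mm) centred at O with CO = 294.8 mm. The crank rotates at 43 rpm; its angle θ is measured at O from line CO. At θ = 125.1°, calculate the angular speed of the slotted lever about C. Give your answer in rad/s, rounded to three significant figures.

ω = 4.503 rad/s (from 43 rpm).
Crank pin A relative to C: A = (d + r cosθ, r sinθ); lever angle φ = atan2(r sinθ, d + r cosθ).
Differentiating tanφ: φ̇ = rω(d cosθ + r)/(d² + r² + 2dr cosθ).
d² + r² + 2dr cosθ = |CA|² = 0.0600574 m²;  d cosθ + r = -0.043412 m.
|ω_lever| = |0.1261·4.503·-0.043412| / 0.0600574 = 0.41044 rad/s.

0.410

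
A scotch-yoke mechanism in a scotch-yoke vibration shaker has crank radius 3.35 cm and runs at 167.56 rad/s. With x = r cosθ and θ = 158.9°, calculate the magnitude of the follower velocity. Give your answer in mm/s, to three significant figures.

2020

ω = 167.6 rad/s
x = r cosθ ⇒ ẋ = −rω sinθ.
|v| = rω|sinθ| = 0.0335·167.6·|sin 158.9°| = 2.0208 m/s = 2020.8 mm/s.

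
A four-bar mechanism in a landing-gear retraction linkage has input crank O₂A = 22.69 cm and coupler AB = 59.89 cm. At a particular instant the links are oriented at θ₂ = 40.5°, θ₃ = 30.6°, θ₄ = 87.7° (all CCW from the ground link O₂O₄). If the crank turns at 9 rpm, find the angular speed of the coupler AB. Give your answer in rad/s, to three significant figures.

0.312

ω₂ = 0.9425 rad/s (from 9 rpm).
Differentiating the loop-closure r₂e^{iθ₂}+r₃e^{iθ₃}=r₁+r₄e^{iθ₄} gives r₂ω₂e^{iθ₂}+r₃ω₃e^{iθ₃}=r₄ω₄e^{iθ₄}.
Eliminating the other unknown: ω₃ = r₂ω₂ sin(θ₄−θ₂) / [r₃ sin(θ₃−θ₄)].
Numerator sine = +0.73373; denominator sine = -0.83962.
Result = 0.2269·0.9425·(+0.73373) / (0.5989·(-0.83962)) = -0.31204 rad/s; magnitude 0.31204 rad/s.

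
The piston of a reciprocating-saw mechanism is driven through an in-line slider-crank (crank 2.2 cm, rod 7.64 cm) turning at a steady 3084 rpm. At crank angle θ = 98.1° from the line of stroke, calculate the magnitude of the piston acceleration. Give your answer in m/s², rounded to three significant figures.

ω = 2π·3084/60 = 323 rad/s
x(θ) = r cosθ + √(L² − r² sin²θ); with ω constant, a = ω²·d²x/dθ².
d²x/dθ² = −r cosθ − r²(cos2θ)/√u − r⁴ sin²2θ/(4u^{3/2}),  u = L² − r² sin²θ = 0.00536257 m².
Substituting r = 0.022 m, L = 0.0764 m, θ = 98.1°: d²x/dθ² = +0.0094351 m.
a = ω²·d²x/dθ² = (323)²·(+0.0094351) = +984.09 m/s²;  |a| = 984.09 m/s².

984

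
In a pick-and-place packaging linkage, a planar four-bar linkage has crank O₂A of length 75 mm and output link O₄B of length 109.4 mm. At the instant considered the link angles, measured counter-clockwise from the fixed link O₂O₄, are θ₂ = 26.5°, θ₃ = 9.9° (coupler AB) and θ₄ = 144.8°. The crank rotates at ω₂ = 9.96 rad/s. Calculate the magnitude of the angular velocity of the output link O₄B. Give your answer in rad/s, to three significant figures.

2.75

ω₂ = 9.96 rad/s
Differentiating the loop-closure r₂e^{iθ₂}+r₃e^{iθ₃}=r₁+r₄e^{iθ₄} gives r₂ω₂e^{iθ₂}+r₃ω₃e^{iθ₃}=r₄ω₄e^{iθ₄}.
Eliminating the other unknown: ω₄ = r₂ω₂ sin(θ₂−θ₃) / [r₄ sin(θ₄−θ₃)].
Numerator sine = +0.28569; denominator sine = +0.70834.
Result = 0.075·9.96·(+0.28569) / (0.1094·(+0.70834)) = +2.7539 rad/s; magnitude 2.7539 rad/s.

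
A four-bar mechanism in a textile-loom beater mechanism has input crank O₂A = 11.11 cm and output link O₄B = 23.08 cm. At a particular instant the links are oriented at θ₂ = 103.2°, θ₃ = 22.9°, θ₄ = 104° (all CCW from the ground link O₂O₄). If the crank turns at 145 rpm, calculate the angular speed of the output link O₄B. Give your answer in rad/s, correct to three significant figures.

7.29

ω₂ = 15.18 rad/s (from 145 rpm).
Differentiating the loop-closure r₂e^{iθ₂}+r₃e^{iθ₃}=r₁+r₄e^{iθ₄} gives r₂ω₂e^{iθ₂}+r₃ω₃e^{iθ₃}=r₄ω₄e^{iθ₄}.
Eliminating the other unknown: ω₄ = r₂ω₂ sin(θ₂−θ₃) / [r₄ sin(θ₄−θ₃)].
Numerator sine = +0.98570; denominator sine = +0.98796.
Result = 0.1111·15.18·(+0.98570) / (0.2308·(+0.98796)) = +7.2926 rad/s; magnitude 7.2926 rad/s.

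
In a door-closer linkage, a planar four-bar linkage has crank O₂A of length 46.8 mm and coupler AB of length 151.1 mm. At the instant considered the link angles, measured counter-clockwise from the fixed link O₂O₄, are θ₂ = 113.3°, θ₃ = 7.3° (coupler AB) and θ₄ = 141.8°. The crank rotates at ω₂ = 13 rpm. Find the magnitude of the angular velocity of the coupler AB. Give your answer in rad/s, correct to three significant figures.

ω₂ = 1.361 rad/s (from 13 rpm).
Differentiating the loop-closure r₂e^{iθ₂}+r₃e^{iθ₃}=r₁+r₄e^{iθ₄} gives r₂ω₂e^{iθ₂}+r₃ω₃e^{iθ₃}=r₄ω₄e^{iθ₄}.
Eliminating the other unknown: ω₃ = r₂ω₂ sin(θ₄−θ₂) / [r₃ sin(θ₃−θ₄)].
Numerator sine = +0.47716; denominator sine = -0.71325.
Result = 0.0468·1.361·(+0.47716) / (0.1511·(-0.71325)) = -0.28208 rad/s; magnitude 0.28208 rad/s.

0.282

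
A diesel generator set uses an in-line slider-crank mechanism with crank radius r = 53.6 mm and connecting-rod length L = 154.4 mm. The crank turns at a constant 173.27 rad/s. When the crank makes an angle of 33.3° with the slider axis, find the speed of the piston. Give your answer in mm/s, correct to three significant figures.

6610

ω = 173.3 rad/s
For an in-line slider-crank, x = r cosθ + √(L² − r² sin²θ), so v = −rω sinθ·[1 + r cosθ/√(L² − r² sin²θ)].
With r = 0.0536 m, L = 0.1544 m, θ = 33.3°: √(L² − r² sin²θ) = 0.15157 m.
v = −0.0536·173.3·0.54902·[1 + 0.0536·0.83581/0.15157] = -6.606 m/s.
|v| = 6.606 m/s = 6606 mm/s.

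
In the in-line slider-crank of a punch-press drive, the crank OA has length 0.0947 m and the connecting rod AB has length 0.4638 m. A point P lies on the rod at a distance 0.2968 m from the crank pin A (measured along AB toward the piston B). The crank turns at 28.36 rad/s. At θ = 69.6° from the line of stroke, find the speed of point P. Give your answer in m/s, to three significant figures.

ω = 28.36 rad/s.  Crank-pin speed |V_A| = rω = 2.6857 m/s, perpendicular to OA.
Rod angle: sinφ = −(r/L) sinθ ⇒ φ = -11.033°; ω_rod = −rω cosθ/√(L²−r²sin²θ) = -2.0565 rad/s.
V_P = V_A + ω_rod × AP, with AP = 0.2968 m along the rod.
Components: V_Px = −rω sinθ − a·ω_rod·sinφ = -2.6341 m/s;  V_Py = rω cosθ + a·ω_rod·cosφ = +0.33708 m/s.
|V_P| = √(V_Px² + V_Py²) = 2.6555 m/s.

2.66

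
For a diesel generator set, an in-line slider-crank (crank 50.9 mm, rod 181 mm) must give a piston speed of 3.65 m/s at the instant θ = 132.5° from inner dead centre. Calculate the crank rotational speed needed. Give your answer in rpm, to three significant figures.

1150

For an in-line slider-crank, |v_piston| = rω|sinθ|·[1 + r cosθ/√(L² − r² sin²θ)].
With r = 0.0509 m, L = 0.181 m, θ = 132.5°: the bracketed kinematic factor |dx/dθ| = 0.030239 m.
ω = v/|dx/dθ| = 3.65/0.030239 = 120.7 rad/s.
N = 60ω/(2π) = 1152.6 rpm.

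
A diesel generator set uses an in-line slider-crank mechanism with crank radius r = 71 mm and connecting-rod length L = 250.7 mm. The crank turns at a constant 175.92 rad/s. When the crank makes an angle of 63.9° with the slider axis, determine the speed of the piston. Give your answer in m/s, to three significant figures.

12.7

ω = 175.9 rad/s
For an in-line slider-crank, x = r cosθ + √(L² − r² sin²θ), so v = −rω sinθ·[1 + r cosθ/√(L² − r² sin²θ)].
With r = 0.071 m, L = 0.2507 m, θ = 63.9°: √(L² − r² sin²θ) = 0.24246 m.
v = −0.071·175.9·0.89803·[1 + 0.071·0.43994/0.24246] = -12.662 m/s.
|v| = 12.662 m/s.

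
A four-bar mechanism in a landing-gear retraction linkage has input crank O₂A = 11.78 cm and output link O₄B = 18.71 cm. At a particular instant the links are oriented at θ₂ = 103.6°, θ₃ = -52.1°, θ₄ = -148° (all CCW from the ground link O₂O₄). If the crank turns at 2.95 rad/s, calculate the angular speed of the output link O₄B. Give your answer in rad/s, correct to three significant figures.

0.768

ω₂ = 2.95 rad/s
Differentiating the loop-closure r₂e^{iθ₂}+r₃e^{iθ₃}=r₁+r₄e^{iθ₄} gives r₂ω₂e^{iθ₂}+r₃ω₃e^{iθ₃}=r₄ω₄e^{iθ₄}.
Eliminating the other unknown: ω₄ = r₂ω₂ sin(θ₂−θ₃) / [r₄ sin(θ₄−θ₃)].
Numerator sine = +0.41151; denominator sine = -0.99470.
Result = 0.1178·2.95·(+0.41151) / (0.1871·(-0.99470)) = -0.7684 rad/s; magnitude 0.7684 rad/s.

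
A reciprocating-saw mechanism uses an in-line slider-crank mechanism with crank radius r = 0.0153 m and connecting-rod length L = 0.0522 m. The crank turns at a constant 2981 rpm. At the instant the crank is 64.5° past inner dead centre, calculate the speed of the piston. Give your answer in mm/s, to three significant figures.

4870

ω = 2π·2981/60 = 312.2 rad/s
For an in-line slider-crank, x = r cosθ + √(L² − r² sin²θ), so v = −rω sinθ·[1 + r cosθ/√(L² − r² sin²θ)].
With r = 0.0153 m, L = 0.0522 m, θ = 64.5°: √(L² − r² sin²θ) = 0.05034 m.
v = −0.0153·312.2·0.90259·[1 + 0.0153·0.43051/0.05034] = -4.875 m/s.
|v| = 4.875 m/s = 4875 mm/s.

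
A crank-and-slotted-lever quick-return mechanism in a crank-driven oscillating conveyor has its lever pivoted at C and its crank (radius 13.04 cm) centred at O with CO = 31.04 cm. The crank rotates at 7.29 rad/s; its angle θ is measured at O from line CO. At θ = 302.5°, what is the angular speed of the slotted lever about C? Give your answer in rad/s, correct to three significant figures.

ω = 7.29 rad/s
Crank pin A relative to C: A = (d + r cosθ, r sinθ); lever angle φ = atan2(r sinθ, d + r cosθ).
Differentiating tanφ: φ̇ = rω(d cosθ + r)/(d² + r² + 2dr cosθ).
d² + r² + 2dr cosθ = |CA|² = 0.156848 m²;  d cosθ + r = +0.29718 m.
|ω_lever| = |0.1304·7.29·+0.29718| / 0.156848 = 1.8011 rad/s.

1.80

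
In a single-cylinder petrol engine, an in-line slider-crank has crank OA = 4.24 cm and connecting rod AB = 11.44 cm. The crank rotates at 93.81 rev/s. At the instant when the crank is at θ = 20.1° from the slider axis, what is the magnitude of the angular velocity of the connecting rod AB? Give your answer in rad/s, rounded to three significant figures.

ω = 589.4 rad/s (converted from 93.81 rev/s).
The rod makes angle φ with the slider axis where L sinφ = r sinθ; differentiating, L cosφ·φ̇ = r ω cosθ.
L cosφ = √(L² − r² sin²θ) = 0.11347 m.
|ω_rod| = r ω |cosθ| / √(L² − r² sin²θ) = 0.0424·589.4·0.93909/0.11347 = 206.84 rad/s.

207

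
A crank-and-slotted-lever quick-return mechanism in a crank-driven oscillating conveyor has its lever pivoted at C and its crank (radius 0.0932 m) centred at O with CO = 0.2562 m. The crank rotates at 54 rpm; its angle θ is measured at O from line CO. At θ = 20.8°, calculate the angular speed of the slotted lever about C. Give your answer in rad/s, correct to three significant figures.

ω = 5.655 rad/s (from 54 rpm).
Crank pin A relative to C: A = (d + r cosθ, r sinθ); lever angle φ = atan2(r sinθ, d + r cosθ).
Differentiating tanφ: φ̇ = rω(d cosθ + r)/(d² + r² + 2dr cosθ).
d² + r² + 2dr cosθ = |CA|² = 0.118968 m²;  d cosθ + r = +0.3327 m.
|ω_lever| = |0.0932·5.655·+0.3327| / 0.118968 = 1.4739 rad/s.

1.47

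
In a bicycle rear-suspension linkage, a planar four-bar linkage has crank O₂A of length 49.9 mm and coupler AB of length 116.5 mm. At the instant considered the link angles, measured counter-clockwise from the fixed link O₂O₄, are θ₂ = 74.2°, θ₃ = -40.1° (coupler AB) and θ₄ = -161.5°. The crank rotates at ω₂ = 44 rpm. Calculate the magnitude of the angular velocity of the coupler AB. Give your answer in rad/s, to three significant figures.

ω₂ = 4.608 rad/s (from 44 rpm).
Differentiating the loop-closure r₂e^{iθ₂}+r₃e^{iθ₃}=r₁+r₄e^{iθ₄} gives r₂ω₂e^{iθ₂}+r₃ω₃e^{iθ₃}=r₄ω₄e^{iθ₄}.
Eliminating the other unknown: ω₃ = r₂ω₂ sin(θ₄−θ₂) / [r₃ sin(θ₃−θ₄)].
Numerator sine = +0.82610; denominator sine = +0.85355.
Result = 0.0499·4.608·(+0.82610) / (0.1165·(+0.85355)) = +1.9101 rad/s; magnitude 1.9101 rad/s.

1.91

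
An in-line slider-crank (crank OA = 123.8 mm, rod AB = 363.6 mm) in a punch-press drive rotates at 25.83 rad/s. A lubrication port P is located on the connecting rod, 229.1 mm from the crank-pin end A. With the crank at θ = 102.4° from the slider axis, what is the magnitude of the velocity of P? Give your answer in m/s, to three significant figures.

2.98

ω = 25.83 rad/s.  Crank-pin speed |V_A| = rω = 3.1978 m/s, perpendicular to OA.
Rod angle: sinφ = −(r/L) sinθ ⇒ φ = -19.423°; ω_rod = −rω cosθ/√(L²−r²sin²θ) = +2.0025 rad/s.
V_P = V_A + ω_rod × AP, with AP = 0.2291 m along the rod.
Components: V_Px = −rω sinθ − a·ω_rod·sinφ = -2.9706 m/s;  V_Py = rω cosθ + a·ω_rod·cosφ = -0.25401 m/s.
|V_P| = √(V_Px² + V_Py²) = 2.9814 m/s.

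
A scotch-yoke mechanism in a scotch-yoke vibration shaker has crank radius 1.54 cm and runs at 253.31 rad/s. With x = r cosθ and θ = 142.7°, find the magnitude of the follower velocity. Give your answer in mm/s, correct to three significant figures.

2360

ω = 253.3 rad/s
x = r cosθ ⇒ ẋ = −rω sinθ.
|v| = rω|sinθ| = 0.0154·253.3·|sin 142.7°| = 2.3639 m/s = 2363.9 mm/s.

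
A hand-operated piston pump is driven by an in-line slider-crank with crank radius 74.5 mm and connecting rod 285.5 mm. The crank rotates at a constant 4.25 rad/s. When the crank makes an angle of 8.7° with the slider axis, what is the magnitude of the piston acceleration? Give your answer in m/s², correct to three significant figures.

ω = 4.25 rad/s
x(θ) = r cosθ + √(L² − r² sin²θ); with ω constant, a = ω²·d²x/dθ².
d²x/dθ² = −r cosθ − r²(cos2θ)/√u − r⁴ sin²2θ/(4u^{3/2}),  u = L² − r² sin²θ = 0.0813833 m².
Substituting r = 0.0745 m, L = 0.2855 m, θ = 8.7°: d²x/dθ² = -0.092238 m.
a = ω²·d²x/dθ² = (4.25)²·(-0.092238) = -1.666 m/s²;  |a| = 1.666 m/s².

1.67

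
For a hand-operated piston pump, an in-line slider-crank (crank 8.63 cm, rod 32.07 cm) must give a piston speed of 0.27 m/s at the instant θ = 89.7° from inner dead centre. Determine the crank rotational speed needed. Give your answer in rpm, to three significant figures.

For an in-line slider-crank, |v_piston| = rω|sinθ|·[1 + r cosθ/√(L² − r² sin²θ)].
With r = 0.0863 m, L = 0.3207 m, θ = 89.7°: the bracketed kinematic factor |dx/dθ| = 0.086425 m.
ω = v/|dx/dθ| = 0.27/0.086425 = 3.1241 rad/s.
N = 60ω/(2π) = 29.833 rpm.

29.8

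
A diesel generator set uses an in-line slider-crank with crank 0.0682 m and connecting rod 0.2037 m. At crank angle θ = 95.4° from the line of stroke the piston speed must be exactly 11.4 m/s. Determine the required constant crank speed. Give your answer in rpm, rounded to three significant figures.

1660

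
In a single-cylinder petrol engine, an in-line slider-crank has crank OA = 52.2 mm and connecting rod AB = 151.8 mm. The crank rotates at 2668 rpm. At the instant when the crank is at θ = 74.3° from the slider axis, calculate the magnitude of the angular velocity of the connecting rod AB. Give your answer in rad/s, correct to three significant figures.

27.6

ω = 279.4 rad/s (converted from 2668 rpm).
The rod makes angle φ with the slider axis where L sinφ = r sinθ; differentiating, L cosφ·φ̇ = r ω cosθ.
L cosφ = √(L² − r² sin²θ) = 0.14324 m.
|ω_rod| = r ω |cosθ| / √(L² − r² sin²θ) = 0.0522·279.4·0.27060/0.14324 = 27.552 rad/s.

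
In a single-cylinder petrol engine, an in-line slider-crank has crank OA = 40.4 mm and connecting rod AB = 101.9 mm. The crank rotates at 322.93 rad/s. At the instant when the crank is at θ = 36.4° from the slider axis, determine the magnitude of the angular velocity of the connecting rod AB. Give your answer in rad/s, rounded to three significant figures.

106

ω = 322.9 rad/s
The rod makes angle φ with the slider axis where L sinφ = r sinθ; differentiating, L cosφ·φ̇ = r ω cosθ.
L cosφ = √(L² − r² sin²θ) = 0.09904 m.
|ω_rod| = r ω |cosθ| / √(L² − r² sin²θ) = 0.0404·322.9·0.80489/0.09904 = 106.03 rad/s.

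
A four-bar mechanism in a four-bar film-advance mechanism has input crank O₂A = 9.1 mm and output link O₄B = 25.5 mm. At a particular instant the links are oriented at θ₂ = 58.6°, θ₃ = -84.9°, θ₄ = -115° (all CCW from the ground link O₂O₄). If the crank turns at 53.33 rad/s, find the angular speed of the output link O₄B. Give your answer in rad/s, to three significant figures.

ω₂ = 53.33 rad/s
Differentiating the loop-closure r₂e^{iθ₂}+r₃e^{iθ₃}=r₁+r₄e^{iθ₄} gives r₂ω₂e^{iθ₂}+r₃ω₃e^{iθ₃}=r₄ω₄e^{iθ₄}.
Eliminating the other unknown: ω₄ = r₂ω₂ sin(θ₂−θ₃) / [r₄ sin(θ₄−θ₃)].
Numerator sine = +0.59482; denominator sine = -0.50151.
Result = 0.0091·53.33·(+0.59482) / (0.0255·(-0.50151)) = -22.573 rad/s; magnitude 22.573 rad/s.

22.6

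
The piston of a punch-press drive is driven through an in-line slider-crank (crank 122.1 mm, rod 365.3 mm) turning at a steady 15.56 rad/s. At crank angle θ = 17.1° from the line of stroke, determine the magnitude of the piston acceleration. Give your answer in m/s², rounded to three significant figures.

36.6

ω = 15.56 rad/s
x(θ) = r cosθ + √(L² − r² sin²θ); with ω constant, a = ω²·d²x/dθ².
d²x/dθ² = −r cosθ − r²(cos2θ)/√u − r⁴ sin²2θ/(4u^{3/2}),  u = L² − r² sin²θ = 0.132155 m².
Substituting r = 0.1221 m, L = 0.3653 m, θ = 17.1°: d²x/dθ² = -0.15099 m.
a = ω²·d²x/dθ² = (15.56)²·(-0.15099) = -36.556 m/s²;  |a| = 36.556 m/s².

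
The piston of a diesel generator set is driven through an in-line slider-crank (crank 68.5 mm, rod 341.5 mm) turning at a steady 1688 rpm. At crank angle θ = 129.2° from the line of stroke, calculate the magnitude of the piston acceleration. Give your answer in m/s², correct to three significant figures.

ω = 2π·1688/60 = 176.8 rad/s
x(θ) = r cosθ + √(L² − r² sin²θ); with ω constant, a = ω²·d²x/dθ².
d²x/dθ² = −r cosθ − r²(cos2θ)/√u − r⁴ sin²2θ/(4u^{3/2}),  u = L² − r² sin²θ = 0.113804 m².
Substituting r = 0.0685 m, L = 0.3415 m, θ = 129.2°: d²x/dθ² = +0.045953 m.
a = ω²·d²x/dθ² = (176.8)²·(+0.045953) = +1435.9 m/s²;  |a| = 1435.9 m/s².

1440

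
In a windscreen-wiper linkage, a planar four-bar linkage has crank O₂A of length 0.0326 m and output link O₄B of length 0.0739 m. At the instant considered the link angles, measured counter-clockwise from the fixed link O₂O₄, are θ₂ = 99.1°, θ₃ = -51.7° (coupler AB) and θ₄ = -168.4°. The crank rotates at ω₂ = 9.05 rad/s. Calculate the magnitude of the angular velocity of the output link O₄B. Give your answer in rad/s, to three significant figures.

ω₂ = 9.05 rad/s
Differentiating the loop-closure r₂e^{iθ₂}+r₃e^{iθ₃}=r₁+r₄e^{iθ₄} gives r₂ω₂e^{iθ₂}+r₃ω₃e^{iθ₃}=r₄ω₄e^{iθ₄}.
Eliminating the other unknown: ω₄ = r₂ω₂ sin(θ₂−θ₃) / [r₄ sin(θ₄−θ₃)].
Numerator sine = +0.48786; denominator sine = -0.89337.
Result = 0.0326·9.05·(+0.48786) / (0.0739·(-0.89337)) = -2.1801 rad/s; magnitude 2.1801 rad/s.

2.18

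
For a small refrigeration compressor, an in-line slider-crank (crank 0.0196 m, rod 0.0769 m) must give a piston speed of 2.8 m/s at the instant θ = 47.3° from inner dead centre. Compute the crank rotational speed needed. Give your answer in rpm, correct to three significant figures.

For an in-line slider-crank, |v_piston| = rω|sinθ|·[1 + r cosθ/√(L² − r² sin²θ)].
With r = 0.0196 m, L = 0.0769 m, θ = 47.3°: the bracketed kinematic factor |dx/dθ| = 0.016939 m.
ω = v/|dx/dθ| = 2.8/0.016939 = 165.3 rad/s.
N = 60ω/(2π) = 1578.5 rpm.

1580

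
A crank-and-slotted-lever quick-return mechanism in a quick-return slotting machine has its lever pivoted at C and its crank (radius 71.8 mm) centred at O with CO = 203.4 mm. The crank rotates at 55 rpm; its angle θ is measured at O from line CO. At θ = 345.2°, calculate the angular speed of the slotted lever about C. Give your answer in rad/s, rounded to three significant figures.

1.48

ω = 5.76 rad/s (from 55 rpm).
Crank pin A relative to C: A = (d + r cosθ, r sinθ); lever angle φ = atan2(r sinθ, d + r cosθ).
Differentiating tanφ: φ̇ = rω(d cosθ + r)/(d² + r² + 2dr cosθ).
d² + r² + 2dr cosθ = |CA|² = 0.074766 m²;  d cosθ + r = +0.26845 m.
|ω_lever| = |0.0718·5.76·+0.26845| / 0.074766 = 1.4848 rad/s.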